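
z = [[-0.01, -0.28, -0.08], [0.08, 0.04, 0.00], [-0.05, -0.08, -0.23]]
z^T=[[-0.01, 0.08, -0.05],[-0.28, 0.04, -0.08],[-0.08, 0.00, -0.23]]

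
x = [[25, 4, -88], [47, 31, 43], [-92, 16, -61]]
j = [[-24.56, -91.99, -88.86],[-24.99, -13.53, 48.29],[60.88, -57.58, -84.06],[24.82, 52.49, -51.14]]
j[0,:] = [-24.56, -91.99, -88.86]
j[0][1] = -91.99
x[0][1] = 4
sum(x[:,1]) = 51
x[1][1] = 31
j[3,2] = -51.14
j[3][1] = 52.49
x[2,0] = -92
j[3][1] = 52.49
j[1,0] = -24.99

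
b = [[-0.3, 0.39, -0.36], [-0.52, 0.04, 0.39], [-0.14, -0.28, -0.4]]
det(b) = -0.18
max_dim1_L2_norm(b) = 0.65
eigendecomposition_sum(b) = [[-0.04+0.17j, 0.21+0.00j, -0.17j],[(-0.24-0.03j), 0.02+0.28j, 0.23-0.02j],[(0.04-0.1j), -0.13-0.02j, -0.02+0.10j]] + [[(-0.04-0.17j), (0.21-0j), 0.17j], [-0.24+0.03j, 0.02-0.28j, (0.23+0.02j)], [0.04+0.10j, (-0.13+0.02j), (-0.02-0.1j)]] + [[(-0.22-0j), -0.03-0.00j, -0.36-0.00j],[(-0.04-0j), -0.00-0.00j, -0.07-0.00j],[-0.22-0.00j, (-0.03-0j), -0.37-0.00j]]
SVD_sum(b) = [[0.02, -0.01, -0.03], [-0.36, 0.12, 0.49], [0.17, -0.06, -0.23]] + [[-0.40,0.25,-0.35], [-0.09,0.06,-0.08], [-0.15,0.09,-0.13]] + [[0.08, 0.15, 0.02], [-0.07, -0.14, -0.02], [-0.16, -0.31, -0.04]]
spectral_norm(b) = 0.68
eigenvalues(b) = [(-0.03+0.56j), (-0.03-0.56j), (-0.59+0j)]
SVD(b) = [[0.05, -0.92, 0.40], [-0.90, -0.21, -0.37], [0.43, -0.34, -0.84]] @ diag([0.6833258914687916, 0.6381782719081303, 0.42378558176598485]) @ [[0.58,-0.2,-0.79], [0.68,-0.42,0.6], [0.46,0.88,0.11]]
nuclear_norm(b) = 1.75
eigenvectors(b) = [[0.05-0.56j, (0.05+0.56j), 0.69+0.00j], [(0.75+0j), 0.75-0.00j, 0.13+0.00j], [(-0.08+0.34j), (-0.08-0.34j), 0.71+0.00j]]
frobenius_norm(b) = 1.03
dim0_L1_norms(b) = [0.96, 0.71, 1.15]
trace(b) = -0.66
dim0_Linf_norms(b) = [0.52, 0.39, 0.4]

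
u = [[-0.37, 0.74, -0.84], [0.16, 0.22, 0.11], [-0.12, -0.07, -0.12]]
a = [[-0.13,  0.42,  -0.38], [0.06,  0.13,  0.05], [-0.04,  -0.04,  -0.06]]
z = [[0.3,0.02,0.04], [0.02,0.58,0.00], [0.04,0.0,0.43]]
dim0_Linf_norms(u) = [0.37, 0.74, 0.84]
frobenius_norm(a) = 0.61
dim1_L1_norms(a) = [0.93, 0.24, 0.14]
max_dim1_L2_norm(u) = 1.18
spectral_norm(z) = 0.58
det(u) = -0.00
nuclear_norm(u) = 1.52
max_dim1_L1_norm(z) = 0.6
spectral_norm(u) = 1.18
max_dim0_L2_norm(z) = 0.58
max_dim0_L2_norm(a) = 0.44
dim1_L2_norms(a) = [0.58, 0.15, 0.08]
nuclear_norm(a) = 0.75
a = u @ z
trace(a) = -0.06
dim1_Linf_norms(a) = [0.42, 0.13, 0.06]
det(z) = 0.07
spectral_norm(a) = 0.58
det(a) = 0.00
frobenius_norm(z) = 0.78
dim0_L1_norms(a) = [0.23, 0.59, 0.49]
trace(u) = -0.27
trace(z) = 1.31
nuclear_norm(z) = 1.31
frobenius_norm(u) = 1.23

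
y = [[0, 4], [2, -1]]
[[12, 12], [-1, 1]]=y @ [[1, 2], [3, 3]]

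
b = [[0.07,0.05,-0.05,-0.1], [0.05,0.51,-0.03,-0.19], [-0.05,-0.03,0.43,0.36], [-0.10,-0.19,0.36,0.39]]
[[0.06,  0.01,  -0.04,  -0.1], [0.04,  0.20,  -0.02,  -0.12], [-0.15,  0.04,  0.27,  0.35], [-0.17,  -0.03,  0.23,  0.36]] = b @[[0.55, -0.07, -0.09, -0.24], [-0.07, 0.42, 0.05, 0.07], [-0.09, 0.05, 0.48, 0.16], [-0.24, 0.07, 0.16, 0.75]]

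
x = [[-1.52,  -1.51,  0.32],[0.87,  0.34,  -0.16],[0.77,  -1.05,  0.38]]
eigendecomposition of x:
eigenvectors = [[(-0.37+0.34j), -0.37-0.34j, 0.17+0.00j], [(0.46-0.08j), (0.46+0.08j), (-0.03+0j)], [(0.73+0j), (0.73-0j), 0.98+0.00j]]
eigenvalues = [(-0.67+0.47j), (-0.67-0.47j), (0.55+0j)]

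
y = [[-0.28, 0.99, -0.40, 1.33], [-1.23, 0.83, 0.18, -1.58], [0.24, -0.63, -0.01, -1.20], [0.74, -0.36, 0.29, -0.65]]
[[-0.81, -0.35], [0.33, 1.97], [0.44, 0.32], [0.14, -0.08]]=y @ [[-0.37, -0.55],[-0.54, 0.39],[0.41, 0.30],[-0.16, -0.58]]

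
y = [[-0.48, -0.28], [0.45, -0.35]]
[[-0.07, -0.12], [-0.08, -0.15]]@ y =[[-0.02, 0.06], [-0.03, 0.07]]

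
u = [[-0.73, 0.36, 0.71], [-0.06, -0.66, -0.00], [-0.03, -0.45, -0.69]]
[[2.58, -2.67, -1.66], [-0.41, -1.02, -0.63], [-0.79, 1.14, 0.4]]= u @ [[-2.44, 1.78, 1.54],[0.85, 1.38, 0.81],[0.69, -2.63, -1.17]]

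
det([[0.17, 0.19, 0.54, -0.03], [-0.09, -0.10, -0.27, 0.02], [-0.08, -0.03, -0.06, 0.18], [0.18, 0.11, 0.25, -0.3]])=0.000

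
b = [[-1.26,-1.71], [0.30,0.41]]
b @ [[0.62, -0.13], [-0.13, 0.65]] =[[-0.56, -0.95], [0.13, 0.23]]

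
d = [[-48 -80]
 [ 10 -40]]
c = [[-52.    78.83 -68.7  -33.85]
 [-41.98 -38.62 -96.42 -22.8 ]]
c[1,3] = -22.8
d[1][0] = 10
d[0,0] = -48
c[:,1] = [78.83, -38.62]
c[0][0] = -52.0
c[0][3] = -33.85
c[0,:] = [-52.0, 78.83, -68.7, -33.85]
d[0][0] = -48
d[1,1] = -40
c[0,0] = -52.0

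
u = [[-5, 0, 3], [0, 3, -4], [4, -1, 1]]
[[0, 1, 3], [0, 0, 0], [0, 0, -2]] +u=[[-5, 1, 6], [0, 3, -4], [4, -1, -1]]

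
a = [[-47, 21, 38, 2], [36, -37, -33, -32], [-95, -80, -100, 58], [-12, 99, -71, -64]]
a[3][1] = 99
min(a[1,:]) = -37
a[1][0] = 36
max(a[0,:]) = 38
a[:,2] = [38, -33, -100, -71]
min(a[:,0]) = -95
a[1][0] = 36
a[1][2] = -33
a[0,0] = -47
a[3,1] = 99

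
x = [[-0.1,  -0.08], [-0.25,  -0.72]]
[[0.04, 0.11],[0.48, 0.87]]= x@[[0.25, -0.15],[-0.75, -1.16]]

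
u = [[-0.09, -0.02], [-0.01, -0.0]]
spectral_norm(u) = 0.09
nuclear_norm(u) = 0.09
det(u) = -0.00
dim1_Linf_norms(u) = [0.09, 0.01]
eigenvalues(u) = [-0.09, 0.0]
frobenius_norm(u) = 0.09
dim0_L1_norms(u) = [0.1, 0.02]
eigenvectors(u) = [[-0.99, 0.21], [-0.11, -0.98]]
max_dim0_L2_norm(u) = 0.09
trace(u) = -0.09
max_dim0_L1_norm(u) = 0.1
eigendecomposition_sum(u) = [[-0.09, -0.02], [-0.01, -0.0]] + [[0.00, -0.00], [-0.0, 0.0]]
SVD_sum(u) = [[-0.09, -0.02], [-0.01, -0.00]] + [[0.0, -0.00], [-0.0, 0.00]]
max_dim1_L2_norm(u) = 0.09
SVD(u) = [[-0.99,-0.11], [-0.11,0.99]] @ diag([0.09271109059321277, 0.002157239211838607]) @ [[0.98, 0.21], [-0.21, 0.98]]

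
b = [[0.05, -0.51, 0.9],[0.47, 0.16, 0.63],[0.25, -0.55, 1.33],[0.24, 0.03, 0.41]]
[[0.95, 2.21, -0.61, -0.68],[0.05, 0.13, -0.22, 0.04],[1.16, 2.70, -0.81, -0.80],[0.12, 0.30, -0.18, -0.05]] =b@[[-0.94, -2.57, 0.65, 0.13], [-0.4, -0.58, -0.16, 0.88], [0.88, 2.27, -0.8, -0.26]]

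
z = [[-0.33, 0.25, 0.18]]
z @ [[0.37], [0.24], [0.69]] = [[0.06]]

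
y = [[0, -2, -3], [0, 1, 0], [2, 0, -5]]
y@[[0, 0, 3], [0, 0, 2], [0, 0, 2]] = [[0, 0, -10], [0, 0, 2], [0, 0, -4]]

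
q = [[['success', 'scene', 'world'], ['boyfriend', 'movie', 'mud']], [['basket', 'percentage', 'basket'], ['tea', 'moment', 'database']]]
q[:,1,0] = ['boyfriend', 'tea']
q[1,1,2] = 'database'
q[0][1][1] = 'movie'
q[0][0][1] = 'scene'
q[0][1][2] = 'mud'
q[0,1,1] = 'movie'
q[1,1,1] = 'moment'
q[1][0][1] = 'percentage'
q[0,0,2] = 'world'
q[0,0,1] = 'scene'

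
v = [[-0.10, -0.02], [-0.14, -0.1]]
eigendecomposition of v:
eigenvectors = [[0.35, 0.35], [-0.94, 0.94]]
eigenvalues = [-0.05, -0.15]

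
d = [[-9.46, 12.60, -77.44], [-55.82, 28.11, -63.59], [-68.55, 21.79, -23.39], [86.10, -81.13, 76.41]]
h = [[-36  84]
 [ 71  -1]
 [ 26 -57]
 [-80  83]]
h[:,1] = [84, -1, -57, 83]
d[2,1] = 21.79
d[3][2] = 76.41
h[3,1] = 83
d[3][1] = -81.13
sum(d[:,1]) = -18.629999999999995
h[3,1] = 83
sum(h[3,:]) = 3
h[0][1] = 84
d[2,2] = -23.39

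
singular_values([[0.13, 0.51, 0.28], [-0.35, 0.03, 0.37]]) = [0.63, 0.47]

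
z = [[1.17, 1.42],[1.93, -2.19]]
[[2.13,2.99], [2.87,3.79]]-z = [[0.96, 1.57], [0.94, 5.98]]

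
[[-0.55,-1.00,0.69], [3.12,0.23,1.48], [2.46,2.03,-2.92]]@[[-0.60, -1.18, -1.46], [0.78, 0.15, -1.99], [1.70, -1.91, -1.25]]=[[0.72, -0.82, 1.93], [0.82, -6.47, -6.86], [-4.86, 2.98, -3.98]]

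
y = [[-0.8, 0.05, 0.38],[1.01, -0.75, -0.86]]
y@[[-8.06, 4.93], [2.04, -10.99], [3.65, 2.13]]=[[7.94,-3.68], [-12.81,11.39]]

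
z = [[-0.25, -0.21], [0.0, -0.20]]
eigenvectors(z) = [[1.0, -0.97], [0.00, 0.23]]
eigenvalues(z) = [-0.25, -0.2]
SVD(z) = [[0.90,-0.44],[0.44,0.90]] @ diag([0.35622934608331724, 0.14035901463408823]) @ [[-0.63, -0.78], [0.78, -0.63]]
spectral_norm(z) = 0.36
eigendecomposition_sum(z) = [[-0.25,-1.05],[-0.0,-0.00]] + [[-0.00, 0.84], [-0.00, -0.2]]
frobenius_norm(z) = 0.38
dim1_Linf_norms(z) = [0.25, 0.2]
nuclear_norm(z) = 0.50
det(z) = 0.05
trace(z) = -0.45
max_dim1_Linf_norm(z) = 0.25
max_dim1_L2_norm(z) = 0.33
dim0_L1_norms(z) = [0.25, 0.41]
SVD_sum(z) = [[-0.20,-0.25], [-0.1,-0.12]] + [[-0.05,0.04],[0.10,-0.08]]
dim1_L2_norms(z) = [0.33, 0.2]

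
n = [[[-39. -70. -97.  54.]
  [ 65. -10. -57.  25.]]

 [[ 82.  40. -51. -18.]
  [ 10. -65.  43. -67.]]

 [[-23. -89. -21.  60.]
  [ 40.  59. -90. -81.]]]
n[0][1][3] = 25.0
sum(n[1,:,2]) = -8.0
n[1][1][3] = -67.0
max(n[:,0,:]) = 82.0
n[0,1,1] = -10.0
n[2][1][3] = -81.0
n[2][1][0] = 40.0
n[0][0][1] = -70.0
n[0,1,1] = -10.0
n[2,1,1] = 59.0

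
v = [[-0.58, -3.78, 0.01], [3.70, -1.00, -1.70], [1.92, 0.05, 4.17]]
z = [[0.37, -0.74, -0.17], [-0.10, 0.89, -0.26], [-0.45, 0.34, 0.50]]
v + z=[[-0.21, -4.52, -0.16], [3.60, -0.11, -1.96], [1.47, 0.39, 4.67]]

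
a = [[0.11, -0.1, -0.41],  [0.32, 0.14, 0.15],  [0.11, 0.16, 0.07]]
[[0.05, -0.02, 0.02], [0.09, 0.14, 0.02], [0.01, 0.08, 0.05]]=a @ [[0.35, 0.29, -0.03], [-0.16, 0.29, 0.37], [0.02, 0.06, -0.15]]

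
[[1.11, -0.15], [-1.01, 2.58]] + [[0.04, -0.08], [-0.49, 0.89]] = [[1.15,  -0.23], [-1.50,  3.47]]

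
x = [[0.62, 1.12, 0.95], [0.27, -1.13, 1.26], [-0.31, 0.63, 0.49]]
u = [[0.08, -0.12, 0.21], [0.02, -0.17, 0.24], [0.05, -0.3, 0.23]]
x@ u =[[0.12, -0.55, 0.62],[0.06, -0.22, 0.08],[0.01, -0.22, 0.20]]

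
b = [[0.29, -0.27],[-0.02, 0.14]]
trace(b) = 0.43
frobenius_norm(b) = 0.42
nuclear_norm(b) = 0.50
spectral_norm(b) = 0.41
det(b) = 0.04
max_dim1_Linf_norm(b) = 0.29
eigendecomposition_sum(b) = [[0.27,-0.41],[-0.03,0.05]] + [[0.02, 0.14],  [0.01, 0.09]]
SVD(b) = [[-0.96, 0.28],[0.28, 0.96]] @ diag([0.4119448794820628, 0.08544832513577268]) @ [[-0.69, 0.72], [0.72, 0.69]]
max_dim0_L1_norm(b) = 0.41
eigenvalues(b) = [0.32, 0.11]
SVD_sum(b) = [[0.27, -0.29],[-0.08, 0.08]] + [[0.02, 0.02], [0.06, 0.06]]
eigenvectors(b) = [[0.99,0.83],  [-0.11,0.55]]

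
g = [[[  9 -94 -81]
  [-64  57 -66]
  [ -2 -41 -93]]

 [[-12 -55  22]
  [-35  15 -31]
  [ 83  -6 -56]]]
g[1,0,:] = [-12, -55, 22]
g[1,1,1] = 15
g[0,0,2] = -81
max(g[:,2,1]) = -6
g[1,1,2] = -31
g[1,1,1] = 15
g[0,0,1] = -94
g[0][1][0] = -64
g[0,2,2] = -93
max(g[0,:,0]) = 9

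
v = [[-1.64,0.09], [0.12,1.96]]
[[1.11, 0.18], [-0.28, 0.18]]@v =[[-1.80, 0.45],[0.48, 0.33]]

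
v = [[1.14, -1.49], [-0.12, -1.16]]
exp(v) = [[3.28, -1.87], [-0.15, 0.39]]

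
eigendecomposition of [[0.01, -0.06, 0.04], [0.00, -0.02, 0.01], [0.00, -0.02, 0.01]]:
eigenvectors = [[1.0, -0.58, 0.67],[0.00, -0.58, -0.33],[0.0, -0.58, -0.67]]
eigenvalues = [0.01, -0.01, -0.0]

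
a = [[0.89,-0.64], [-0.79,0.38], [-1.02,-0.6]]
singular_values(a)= [1.58, 0.93]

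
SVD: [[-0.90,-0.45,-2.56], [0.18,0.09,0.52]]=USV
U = [[-0.98, 0.2], [0.20, 0.98]]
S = [2.81, 0.0]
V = [[0.33, 0.16, 0.93],[-0.83, -0.42, 0.37]]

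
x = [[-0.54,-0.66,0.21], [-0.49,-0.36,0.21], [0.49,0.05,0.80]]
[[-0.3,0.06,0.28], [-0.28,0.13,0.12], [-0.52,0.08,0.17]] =x @ [[0.19, -0.37, 0.23], [0.06, 0.31, -0.58], [-0.77, 0.31, 0.11]]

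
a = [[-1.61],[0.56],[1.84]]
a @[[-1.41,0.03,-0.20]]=[[2.27, -0.05, 0.32], [-0.79, 0.02, -0.11], [-2.59, 0.06, -0.37]]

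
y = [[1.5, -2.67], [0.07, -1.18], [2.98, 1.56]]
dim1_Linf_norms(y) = [2.67, 1.18, 2.98]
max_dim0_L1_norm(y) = 5.41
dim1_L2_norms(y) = [3.06, 1.18, 3.36]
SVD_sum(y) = [[-0.45, -0.38], [-0.54, -0.46], [2.50, 2.13]] + [[1.95,-2.29], [0.61,-0.72], [0.48,-0.57]]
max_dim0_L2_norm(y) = 3.34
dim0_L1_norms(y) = [4.55, 5.41]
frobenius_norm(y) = 4.70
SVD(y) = [[0.17, -0.93],  [0.21, -0.29],  [-0.96, -0.23]] @ diag([3.4078589420056478, 3.236772687630713]) @ [[-0.76, -0.65], [-0.65, 0.76]]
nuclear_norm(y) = 6.64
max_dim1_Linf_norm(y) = 2.98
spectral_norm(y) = 3.41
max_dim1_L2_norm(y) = 3.36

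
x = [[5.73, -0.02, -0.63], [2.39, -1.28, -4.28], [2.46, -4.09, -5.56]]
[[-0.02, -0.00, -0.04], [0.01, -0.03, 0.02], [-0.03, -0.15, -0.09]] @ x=[[-0.21, 0.16, 0.24], [0.03, -0.04, 0.01], [-0.75, 0.56, 1.16]]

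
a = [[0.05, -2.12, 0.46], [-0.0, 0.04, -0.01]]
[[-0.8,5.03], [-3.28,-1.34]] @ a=[[-0.04, 1.90, -0.42], [-0.16, 6.90, -1.50]]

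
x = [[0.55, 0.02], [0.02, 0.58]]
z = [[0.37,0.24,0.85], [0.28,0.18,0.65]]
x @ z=[[0.21, 0.14, 0.48],[0.17, 0.11, 0.39]]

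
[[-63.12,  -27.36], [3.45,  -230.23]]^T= [[-63.12, 3.45],[-27.36, -230.23]]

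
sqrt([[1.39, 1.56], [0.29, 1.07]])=[[1.14, 0.74], [0.14, 0.98]]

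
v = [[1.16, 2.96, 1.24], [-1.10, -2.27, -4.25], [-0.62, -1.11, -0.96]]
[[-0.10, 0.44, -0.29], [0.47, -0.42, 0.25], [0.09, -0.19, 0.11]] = v@[[0.02, 0.1, 0.04], [0.01, 0.1, -0.11], [-0.12, 0.02, -0.01]]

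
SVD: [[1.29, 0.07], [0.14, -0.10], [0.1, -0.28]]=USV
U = [[-0.99, 0.10], [-0.11, -0.34], [-0.07, -0.93]]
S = [1.3, 0.3]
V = [[-1.0, -0.03],[-0.03, 1.0]]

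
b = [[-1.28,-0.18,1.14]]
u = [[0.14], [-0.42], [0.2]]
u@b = [[-0.18,-0.03,0.16], [0.54,0.08,-0.48], [-0.26,-0.04,0.23]]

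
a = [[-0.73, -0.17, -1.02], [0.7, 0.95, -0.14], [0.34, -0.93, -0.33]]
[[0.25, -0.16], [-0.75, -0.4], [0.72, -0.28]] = a @ [[-0.05, -0.44],  [-0.76, -0.03],  [-0.08, 0.48]]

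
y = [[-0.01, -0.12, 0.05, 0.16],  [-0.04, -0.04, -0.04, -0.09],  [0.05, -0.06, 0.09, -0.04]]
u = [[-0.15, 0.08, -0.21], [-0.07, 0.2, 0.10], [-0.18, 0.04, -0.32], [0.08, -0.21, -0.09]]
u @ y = [[-0.01, 0.03, -0.03, -0.02], [-0.00, -0.01, -0.0, -0.03], [-0.02, 0.04, -0.04, -0.02], [0.0, 0.00, 0.0, 0.04]]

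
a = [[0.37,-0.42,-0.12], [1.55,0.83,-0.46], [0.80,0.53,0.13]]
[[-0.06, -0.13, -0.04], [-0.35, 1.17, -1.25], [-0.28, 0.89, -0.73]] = a @ [[-0.28, 0.58, -0.62], [-0.04, 0.66, -0.41], [-0.25, 0.6, -0.11]]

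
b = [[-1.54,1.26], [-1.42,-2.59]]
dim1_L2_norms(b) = [1.99, 2.95]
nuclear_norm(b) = 4.92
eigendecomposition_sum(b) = [[(-0.77+1.06j),(0.63+1.06j)],[-0.71-1.19j,-1.30+0.17j]] + [[-0.77-1.06j,  (0.63-1.06j)],[(-0.71+1.19j),  (-1.3-0.17j)]]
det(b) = 5.78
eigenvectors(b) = [[-0.27-0.63j, -0.27+0.63j], [(0.73+0j), 0.73-0.00j]]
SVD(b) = [[-0.21, 0.98], [0.98, 0.21]] @ diag([2.992731440550516, 1.930610920082147]) @ [[-0.36, -0.93],[-0.93, 0.36]]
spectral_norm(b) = 2.99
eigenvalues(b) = [(-2.07+1.23j), (-2.07-1.23j)]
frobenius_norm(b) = 3.56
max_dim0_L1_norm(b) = 3.85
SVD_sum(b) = [[0.22, 0.59], [-1.04, -2.73]] + [[-1.76, 0.67], [-0.38, 0.14]]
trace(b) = -4.13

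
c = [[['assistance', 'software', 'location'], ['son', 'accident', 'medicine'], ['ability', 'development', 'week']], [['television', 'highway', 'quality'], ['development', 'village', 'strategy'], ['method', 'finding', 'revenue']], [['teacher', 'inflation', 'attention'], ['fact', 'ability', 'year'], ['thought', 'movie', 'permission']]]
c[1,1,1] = 'village'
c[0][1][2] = 'medicine'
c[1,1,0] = 'development'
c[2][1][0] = 'fact'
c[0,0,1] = 'software'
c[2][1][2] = 'year'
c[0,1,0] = 'son'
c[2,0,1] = 'inflation'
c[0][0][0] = 'assistance'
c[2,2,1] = 'movie'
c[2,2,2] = 'permission'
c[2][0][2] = 'attention'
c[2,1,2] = 'year'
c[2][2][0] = 'thought'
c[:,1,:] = [['son', 'accident', 'medicine'], ['development', 'village', 'strategy'], ['fact', 'ability', 'year']]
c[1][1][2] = 'strategy'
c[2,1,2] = 'year'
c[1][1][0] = 'development'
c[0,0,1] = 'software'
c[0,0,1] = 'software'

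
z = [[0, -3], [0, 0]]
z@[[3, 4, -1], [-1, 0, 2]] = [[3, 0, -6], [0, 0, 0]]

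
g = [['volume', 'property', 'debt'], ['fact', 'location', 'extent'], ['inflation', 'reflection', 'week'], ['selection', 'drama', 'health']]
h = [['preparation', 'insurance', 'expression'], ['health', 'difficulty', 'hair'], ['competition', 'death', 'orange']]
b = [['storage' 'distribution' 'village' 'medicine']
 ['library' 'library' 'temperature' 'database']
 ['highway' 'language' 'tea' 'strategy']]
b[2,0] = 'highway'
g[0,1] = 'property'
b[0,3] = 'medicine'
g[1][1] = 'location'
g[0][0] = 'volume'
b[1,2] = 'temperature'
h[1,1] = 'difficulty'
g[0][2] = 'debt'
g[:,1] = ['property', 'location', 'reflection', 'drama']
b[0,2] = 'village'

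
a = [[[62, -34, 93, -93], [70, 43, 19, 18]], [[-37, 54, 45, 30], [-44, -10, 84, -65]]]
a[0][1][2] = 19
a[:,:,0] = [[62, 70], [-37, -44]]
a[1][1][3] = -65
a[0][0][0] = 62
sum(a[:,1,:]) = 115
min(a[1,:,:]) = -65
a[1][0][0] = -37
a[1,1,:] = [-44, -10, 84, -65]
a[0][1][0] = 70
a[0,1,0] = 70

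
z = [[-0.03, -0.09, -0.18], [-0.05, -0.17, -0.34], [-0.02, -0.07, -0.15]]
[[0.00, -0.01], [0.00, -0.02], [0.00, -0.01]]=z@ [[-0.07, 0.08], [0.11, 0.04], [-0.05, 0.02]]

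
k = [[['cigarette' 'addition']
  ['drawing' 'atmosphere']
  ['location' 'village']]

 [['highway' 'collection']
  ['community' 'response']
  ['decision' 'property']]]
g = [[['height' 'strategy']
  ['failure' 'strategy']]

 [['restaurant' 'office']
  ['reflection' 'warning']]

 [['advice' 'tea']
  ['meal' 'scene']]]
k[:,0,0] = ['cigarette', 'highway']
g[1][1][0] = 'reflection'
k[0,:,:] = [['cigarette', 'addition'], ['drawing', 'atmosphere'], ['location', 'village']]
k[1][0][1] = 'collection'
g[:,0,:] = [['height', 'strategy'], ['restaurant', 'office'], ['advice', 'tea']]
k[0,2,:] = ['location', 'village']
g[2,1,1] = 'scene'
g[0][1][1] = 'strategy'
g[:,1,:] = [['failure', 'strategy'], ['reflection', 'warning'], ['meal', 'scene']]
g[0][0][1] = 'strategy'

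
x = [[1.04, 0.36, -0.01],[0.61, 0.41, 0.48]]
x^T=[[1.04,0.61], [0.36,0.41], [-0.01,0.48]]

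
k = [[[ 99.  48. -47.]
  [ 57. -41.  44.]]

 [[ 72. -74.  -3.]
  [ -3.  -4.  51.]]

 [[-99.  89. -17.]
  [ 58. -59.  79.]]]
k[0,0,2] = -47.0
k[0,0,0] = 99.0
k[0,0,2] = -47.0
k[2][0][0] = -99.0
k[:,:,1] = [[48.0, -41.0], [-74.0, -4.0], [89.0, -59.0]]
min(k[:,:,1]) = -74.0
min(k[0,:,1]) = -41.0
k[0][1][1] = -41.0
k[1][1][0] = -3.0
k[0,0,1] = 48.0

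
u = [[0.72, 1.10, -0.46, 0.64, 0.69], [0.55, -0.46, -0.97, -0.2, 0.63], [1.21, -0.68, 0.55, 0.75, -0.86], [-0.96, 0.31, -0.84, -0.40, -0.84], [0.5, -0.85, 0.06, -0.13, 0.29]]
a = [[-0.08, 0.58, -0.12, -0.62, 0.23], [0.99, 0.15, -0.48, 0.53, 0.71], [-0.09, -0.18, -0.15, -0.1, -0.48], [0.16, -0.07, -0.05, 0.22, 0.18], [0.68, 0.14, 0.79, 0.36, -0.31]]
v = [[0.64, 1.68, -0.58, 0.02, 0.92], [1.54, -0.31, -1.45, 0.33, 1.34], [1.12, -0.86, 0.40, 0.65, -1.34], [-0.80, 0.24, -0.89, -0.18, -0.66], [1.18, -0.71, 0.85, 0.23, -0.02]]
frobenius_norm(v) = 4.46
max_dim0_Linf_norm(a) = 0.99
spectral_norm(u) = 2.24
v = u + a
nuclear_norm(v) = 8.53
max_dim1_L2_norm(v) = 2.54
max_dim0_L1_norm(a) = 2.0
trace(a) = -0.17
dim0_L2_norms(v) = [2.46, 2.05, 2.03, 0.79, 2.21]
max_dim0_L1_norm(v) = 5.28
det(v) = 2.13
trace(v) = 0.53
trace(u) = 0.70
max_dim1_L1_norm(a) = 2.86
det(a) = 0.00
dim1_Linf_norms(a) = [0.62, 0.99, 0.48, 0.22, 0.79]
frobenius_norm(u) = 3.45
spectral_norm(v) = 2.97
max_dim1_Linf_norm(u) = 1.21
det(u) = 0.05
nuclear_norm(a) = 3.93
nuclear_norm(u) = 6.70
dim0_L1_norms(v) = [5.28, 3.8, 4.17, 1.41, 4.28]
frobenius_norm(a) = 2.14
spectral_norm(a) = 1.53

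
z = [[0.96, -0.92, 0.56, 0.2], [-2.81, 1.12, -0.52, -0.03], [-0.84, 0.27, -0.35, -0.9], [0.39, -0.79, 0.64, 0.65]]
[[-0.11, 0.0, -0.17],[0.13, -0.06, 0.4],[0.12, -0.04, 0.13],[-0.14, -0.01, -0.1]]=z @ [[-0.01,0.04,-0.12], [0.06,0.06,0.08], [-0.06,0.03,0.05], [-0.08,0.01,-0.03]]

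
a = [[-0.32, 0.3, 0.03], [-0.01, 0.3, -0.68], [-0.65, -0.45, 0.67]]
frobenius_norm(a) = 1.35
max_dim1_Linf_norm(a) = 0.68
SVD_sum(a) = [[-0.02, -0.02, 0.03], [0.30, 0.29, -0.5], [-0.46, -0.45, 0.78]] + [[-0.34, 0.18, -0.10],[-0.27, 0.14, -0.08],[-0.16, 0.08, -0.05]] + [[0.04,0.14,0.1], [-0.04,-0.13,-0.09], [-0.02,-0.09,-0.06]]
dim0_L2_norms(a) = [0.72, 0.62, 0.96]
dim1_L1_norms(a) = [0.65, 0.99, 1.77]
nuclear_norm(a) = 2.01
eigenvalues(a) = [(1.13+0j), (-0.24+0.31j), (-0.24-0.31j)]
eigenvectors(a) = [[(-0.11+0j), 0.60+0.00j, (0.6-0j)],[(-0.63+0j), (0.12+0.58j), (0.12-0.58j)],[0.77+0.00j, (0.35+0.41j), (0.35-0.41j)]]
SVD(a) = [[-0.03, -0.74, -0.68], [0.54, -0.58, 0.61], [-0.84, -0.35, 0.42]] @ diag([1.205828416318251, 0.5430611087824195, 0.26601214733058237]) @ [[0.46, 0.44, -0.77], [0.86, -0.44, 0.26], [-0.23, -0.78, -0.58]]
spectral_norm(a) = 1.21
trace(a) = 0.65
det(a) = 0.17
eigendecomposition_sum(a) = [[(0.05-0j),(0.07+0j),-0.10-0.00j],[0.25-0.00j,0.39+0.00j,-0.56-0.00j],[(-0.31+0j),(-0.48-0j),(0.69+0j)]] + [[-0.18+0.10j, (0.11+0.07j), 0.07+0.07j], [-0.13-0.16j, -0.05+0.12j, (-0.06+0.08j)], [-0.17-0.07j, (0.02+0.12j), -0.01+0.09j]] + [[(-0.18-0.1j), (0.11-0.07j), 0.07-0.07j], [(-0.13+0.16j), (-0.05-0.12j), -0.06-0.08j], [-0.17+0.07j, (0.02-0.12j), (-0.01-0.09j)]]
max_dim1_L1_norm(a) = 1.77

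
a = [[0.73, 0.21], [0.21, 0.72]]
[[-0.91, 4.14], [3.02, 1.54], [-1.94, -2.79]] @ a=[[0.21, 2.79], [2.53, 1.74], [-2.0, -2.42]]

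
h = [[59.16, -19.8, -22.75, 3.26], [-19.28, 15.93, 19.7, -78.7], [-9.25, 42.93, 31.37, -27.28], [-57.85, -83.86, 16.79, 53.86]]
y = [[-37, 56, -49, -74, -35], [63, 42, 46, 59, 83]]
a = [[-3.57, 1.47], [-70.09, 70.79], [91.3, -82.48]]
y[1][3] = 59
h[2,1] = 42.93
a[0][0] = -3.57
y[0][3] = -74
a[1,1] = 70.79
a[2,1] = -82.48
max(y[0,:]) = 56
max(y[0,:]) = 56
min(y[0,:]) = -74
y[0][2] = -49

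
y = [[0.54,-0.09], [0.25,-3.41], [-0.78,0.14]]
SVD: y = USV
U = [[-0.04, 0.57], [-1.00, -0.07], [0.06, -0.82]]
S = [3.43, 0.93]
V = [[-0.09, 1.0], [1.00, 0.09]]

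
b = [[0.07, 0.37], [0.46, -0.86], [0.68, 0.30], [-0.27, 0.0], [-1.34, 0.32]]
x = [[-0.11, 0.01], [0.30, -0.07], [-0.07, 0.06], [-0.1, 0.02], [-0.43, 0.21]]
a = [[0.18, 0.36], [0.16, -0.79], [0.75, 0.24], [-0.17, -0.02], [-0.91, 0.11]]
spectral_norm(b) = 1.66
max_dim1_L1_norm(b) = 1.66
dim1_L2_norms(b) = [0.38, 0.98, 0.74, 0.27, 1.38]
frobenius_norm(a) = 1.52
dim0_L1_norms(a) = [2.17, 1.52]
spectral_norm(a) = 1.22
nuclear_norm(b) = 2.59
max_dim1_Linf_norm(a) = 0.91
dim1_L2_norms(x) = [0.11, 0.31, 0.09, 0.1, 0.48]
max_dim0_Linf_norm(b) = 1.34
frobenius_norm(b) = 1.90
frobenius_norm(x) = 0.60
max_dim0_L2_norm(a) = 1.22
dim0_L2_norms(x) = [0.55, 0.23]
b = x + a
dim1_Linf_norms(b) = [0.37, 0.86, 0.68, 0.27, 1.34]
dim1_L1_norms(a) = [0.54, 0.95, 0.99, 0.19, 1.02]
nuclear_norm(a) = 2.12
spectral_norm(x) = 0.59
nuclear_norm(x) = 0.67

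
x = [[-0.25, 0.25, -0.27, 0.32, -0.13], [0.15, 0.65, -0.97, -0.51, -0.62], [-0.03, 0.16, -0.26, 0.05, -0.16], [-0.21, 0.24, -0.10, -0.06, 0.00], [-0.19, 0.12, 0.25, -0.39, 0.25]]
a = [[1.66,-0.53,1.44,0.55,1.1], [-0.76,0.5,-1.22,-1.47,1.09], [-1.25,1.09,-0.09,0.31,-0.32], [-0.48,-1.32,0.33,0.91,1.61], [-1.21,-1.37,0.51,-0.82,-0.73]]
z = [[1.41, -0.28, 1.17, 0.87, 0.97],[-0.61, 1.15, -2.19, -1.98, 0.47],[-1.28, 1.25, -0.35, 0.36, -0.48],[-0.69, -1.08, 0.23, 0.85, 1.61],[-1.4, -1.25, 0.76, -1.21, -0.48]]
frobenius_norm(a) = 5.06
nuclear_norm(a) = 10.47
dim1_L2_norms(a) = [2.57, 2.38, 1.72, 2.35, 2.19]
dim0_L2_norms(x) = [0.41, 0.76, 1.07, 0.72, 0.7]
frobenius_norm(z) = 5.50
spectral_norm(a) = 3.39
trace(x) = 0.33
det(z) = 24.63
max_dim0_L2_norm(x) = 1.07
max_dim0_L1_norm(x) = 1.85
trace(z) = 2.58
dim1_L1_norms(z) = [4.7, 6.4, 3.72, 4.46, 5.1]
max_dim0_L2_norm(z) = 2.64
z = x + a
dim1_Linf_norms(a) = [1.66, 1.47, 1.25, 1.61, 1.37]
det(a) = 24.21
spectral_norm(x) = 1.49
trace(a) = 2.25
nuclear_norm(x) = 2.65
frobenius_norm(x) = 1.71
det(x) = -0.00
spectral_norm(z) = 3.94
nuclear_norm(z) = 11.06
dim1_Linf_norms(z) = [1.41, 2.19, 1.28, 1.61, 1.4]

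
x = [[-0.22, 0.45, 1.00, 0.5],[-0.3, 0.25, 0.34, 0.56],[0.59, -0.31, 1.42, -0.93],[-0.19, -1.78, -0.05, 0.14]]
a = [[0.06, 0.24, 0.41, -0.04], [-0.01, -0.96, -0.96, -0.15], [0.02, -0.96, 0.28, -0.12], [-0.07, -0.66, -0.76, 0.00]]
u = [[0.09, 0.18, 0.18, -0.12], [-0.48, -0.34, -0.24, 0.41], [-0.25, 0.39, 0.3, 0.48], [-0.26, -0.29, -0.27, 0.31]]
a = u @ x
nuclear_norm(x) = 5.00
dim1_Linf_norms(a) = [0.41, 0.96, 0.96, 0.76]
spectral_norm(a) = 1.83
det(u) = -0.00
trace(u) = 0.36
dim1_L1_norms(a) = [0.75, 2.08, 1.38, 1.49]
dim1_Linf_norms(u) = [0.18, 0.48, 0.48, 0.31]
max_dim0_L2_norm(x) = 1.88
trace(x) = 1.59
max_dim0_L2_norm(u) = 0.71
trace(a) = -0.62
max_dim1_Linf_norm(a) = 0.96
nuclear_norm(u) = 1.82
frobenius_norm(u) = 1.23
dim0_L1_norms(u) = [1.08, 1.2, 0.99, 1.32]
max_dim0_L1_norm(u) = 1.32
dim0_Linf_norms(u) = [0.48, 0.39, 0.3, 0.48]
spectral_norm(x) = 1.90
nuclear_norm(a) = 2.83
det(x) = 0.01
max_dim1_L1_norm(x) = 3.25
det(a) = -0.00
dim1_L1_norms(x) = [2.17, 1.45, 3.25, 2.16]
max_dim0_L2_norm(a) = 1.53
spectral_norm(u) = 0.99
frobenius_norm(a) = 2.03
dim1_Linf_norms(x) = [1.0, 0.56, 1.42, 1.78]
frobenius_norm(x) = 2.94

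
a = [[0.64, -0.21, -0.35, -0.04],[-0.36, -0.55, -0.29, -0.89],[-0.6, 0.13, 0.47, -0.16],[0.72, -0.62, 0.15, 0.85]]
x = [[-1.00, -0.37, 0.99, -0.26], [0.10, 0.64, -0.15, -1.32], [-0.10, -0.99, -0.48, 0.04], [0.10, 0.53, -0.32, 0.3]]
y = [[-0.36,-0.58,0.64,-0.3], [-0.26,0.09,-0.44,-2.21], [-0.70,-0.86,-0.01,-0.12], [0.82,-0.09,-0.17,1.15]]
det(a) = -0.15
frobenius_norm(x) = 2.46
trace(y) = 0.87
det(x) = 0.77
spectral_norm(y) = 2.62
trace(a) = 1.41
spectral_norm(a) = 1.60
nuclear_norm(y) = 5.09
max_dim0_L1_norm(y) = 3.78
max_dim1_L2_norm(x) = 1.48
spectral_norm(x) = 1.62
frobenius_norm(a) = 2.04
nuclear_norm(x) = 4.47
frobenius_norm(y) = 3.07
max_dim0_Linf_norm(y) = 2.21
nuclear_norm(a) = 3.46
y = a + x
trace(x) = -0.54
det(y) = -1.06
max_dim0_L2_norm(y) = 2.51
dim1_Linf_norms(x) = [1.0, 1.32, 0.99, 0.53]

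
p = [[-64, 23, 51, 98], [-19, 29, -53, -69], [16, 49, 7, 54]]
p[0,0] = -64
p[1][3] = -69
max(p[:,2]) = 51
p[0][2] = 51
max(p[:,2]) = 51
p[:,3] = [98, -69, 54]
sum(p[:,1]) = 101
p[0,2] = 51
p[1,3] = -69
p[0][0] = -64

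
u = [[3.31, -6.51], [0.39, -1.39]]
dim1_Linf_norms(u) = [6.51, 1.39]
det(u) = -2.06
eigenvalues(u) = [2.69, -0.77]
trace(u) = 1.92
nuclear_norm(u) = 7.72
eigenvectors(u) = [[1.0, 0.85], [0.1, 0.53]]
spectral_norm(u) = 7.44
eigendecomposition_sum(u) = [[3.17,-5.06], [0.3,-0.48]] + [[0.14, -1.45],[0.09, -0.91]]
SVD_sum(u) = [[3.26, -6.53],[0.63, -1.27]] + [[0.05, 0.02], [-0.24, -0.12]]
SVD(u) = [[-0.98, -0.19],  [-0.19, 0.98]] @ diag([7.439326156564328, 0.27717564153045343]) @ [[-0.45, 0.89],[-0.89, -0.45]]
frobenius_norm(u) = 7.44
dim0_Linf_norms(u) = [3.31, 6.51]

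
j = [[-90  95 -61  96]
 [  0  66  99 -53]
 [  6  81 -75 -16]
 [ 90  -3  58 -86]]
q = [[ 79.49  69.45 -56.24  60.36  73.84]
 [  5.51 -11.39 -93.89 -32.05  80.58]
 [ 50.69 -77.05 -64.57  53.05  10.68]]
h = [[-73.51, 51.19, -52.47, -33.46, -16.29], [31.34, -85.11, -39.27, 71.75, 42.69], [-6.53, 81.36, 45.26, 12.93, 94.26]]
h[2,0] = -6.53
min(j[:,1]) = -3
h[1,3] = 71.75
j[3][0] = 90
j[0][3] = 96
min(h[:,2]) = -52.47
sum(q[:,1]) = -18.989999999999995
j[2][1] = 81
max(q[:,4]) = 80.58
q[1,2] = -93.89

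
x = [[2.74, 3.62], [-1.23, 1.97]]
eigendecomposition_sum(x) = [[(1.37+0.82j), (1.81-2.05j)], [(-0.61+0.7j), (0.98+1.26j)]] + [[1.37-0.82j, 1.81+2.05j],  [-0.62-0.70j, 0.98-1.26j]]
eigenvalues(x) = [(2.36+2.07j), (2.36-2.07j)]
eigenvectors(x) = [[0.86+0.00j, (0.86-0j)], [-0.09+0.50j, (-0.09-0.5j)]]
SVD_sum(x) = [[2.33, 3.87], [0.54, 0.90]] + [[0.41, -0.25], [-1.77, 1.07]]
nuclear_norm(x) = 6.76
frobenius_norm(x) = 5.10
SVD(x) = [[0.97,0.23], [0.23,-0.97]] @ diag([4.63582077679931, 2.124844870901366]) @ [[0.52, 0.86], [0.86, -0.52]]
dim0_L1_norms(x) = [3.97, 5.59]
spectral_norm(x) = 4.64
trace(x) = 4.71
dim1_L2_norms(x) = [4.54, 2.32]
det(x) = 9.85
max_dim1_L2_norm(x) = 4.54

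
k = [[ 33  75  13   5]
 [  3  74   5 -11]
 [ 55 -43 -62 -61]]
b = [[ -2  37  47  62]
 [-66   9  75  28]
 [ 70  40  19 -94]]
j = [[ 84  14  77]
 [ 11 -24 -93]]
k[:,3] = [5, -11, -61]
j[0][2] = 77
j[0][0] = 84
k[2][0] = 55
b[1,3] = 28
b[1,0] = -66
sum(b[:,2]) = 141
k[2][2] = -62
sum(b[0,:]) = 144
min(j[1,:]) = -93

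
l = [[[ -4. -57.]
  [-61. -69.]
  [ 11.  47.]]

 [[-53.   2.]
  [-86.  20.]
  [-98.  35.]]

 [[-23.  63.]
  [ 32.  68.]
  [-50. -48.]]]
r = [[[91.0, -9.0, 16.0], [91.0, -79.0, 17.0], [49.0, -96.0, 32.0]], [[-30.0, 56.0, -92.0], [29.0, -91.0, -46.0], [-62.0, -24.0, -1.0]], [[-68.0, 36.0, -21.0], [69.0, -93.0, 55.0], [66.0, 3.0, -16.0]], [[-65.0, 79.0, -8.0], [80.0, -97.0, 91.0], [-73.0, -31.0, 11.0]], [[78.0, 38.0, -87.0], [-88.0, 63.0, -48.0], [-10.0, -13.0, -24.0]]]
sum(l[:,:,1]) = 61.0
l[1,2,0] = -98.0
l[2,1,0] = 32.0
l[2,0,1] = 63.0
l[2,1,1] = 68.0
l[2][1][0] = 32.0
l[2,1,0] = 32.0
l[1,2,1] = 35.0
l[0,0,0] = -4.0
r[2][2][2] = -16.0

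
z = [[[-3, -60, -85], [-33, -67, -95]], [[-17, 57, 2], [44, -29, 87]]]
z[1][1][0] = 44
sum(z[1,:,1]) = 28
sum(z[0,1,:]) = -195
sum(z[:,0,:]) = -106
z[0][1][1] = -67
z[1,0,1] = 57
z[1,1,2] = 87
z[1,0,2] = 2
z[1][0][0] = -17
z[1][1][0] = 44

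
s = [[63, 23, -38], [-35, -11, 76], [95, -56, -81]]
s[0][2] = -38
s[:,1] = [23, -11, -56]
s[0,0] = 63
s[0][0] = 63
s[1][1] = -11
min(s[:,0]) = -35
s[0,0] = 63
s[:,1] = [23, -11, -56]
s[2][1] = -56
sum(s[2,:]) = -42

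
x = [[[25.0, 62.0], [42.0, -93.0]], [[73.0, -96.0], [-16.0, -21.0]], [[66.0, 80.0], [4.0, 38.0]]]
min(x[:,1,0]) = -16.0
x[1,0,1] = -96.0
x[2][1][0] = 4.0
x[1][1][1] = -21.0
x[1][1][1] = -21.0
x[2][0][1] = 80.0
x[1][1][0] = -16.0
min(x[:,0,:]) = -96.0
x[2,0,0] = 66.0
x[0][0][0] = 25.0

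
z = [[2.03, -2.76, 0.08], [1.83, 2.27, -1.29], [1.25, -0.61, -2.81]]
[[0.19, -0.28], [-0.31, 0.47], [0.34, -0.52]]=z@[[-0.09, 0.14], [-0.14, 0.21], [-0.13, 0.2]]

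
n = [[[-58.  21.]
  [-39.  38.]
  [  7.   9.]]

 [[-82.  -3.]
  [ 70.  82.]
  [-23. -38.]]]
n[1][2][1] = -38.0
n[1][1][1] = 82.0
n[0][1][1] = 38.0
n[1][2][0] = -23.0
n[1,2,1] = -38.0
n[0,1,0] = -39.0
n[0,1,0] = -39.0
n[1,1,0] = 70.0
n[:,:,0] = [[-58.0, -39.0, 7.0], [-82.0, 70.0, -23.0]]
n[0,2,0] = 7.0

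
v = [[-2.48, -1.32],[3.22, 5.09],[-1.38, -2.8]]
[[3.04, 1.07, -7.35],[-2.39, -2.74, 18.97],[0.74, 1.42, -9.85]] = v@[[-1.47, -0.22, 1.48], [0.46, -0.40, 2.79]]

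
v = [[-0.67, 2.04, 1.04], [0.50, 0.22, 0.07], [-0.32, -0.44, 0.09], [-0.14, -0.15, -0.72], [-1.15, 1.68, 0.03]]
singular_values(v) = [3.06, 1.1, 0.67]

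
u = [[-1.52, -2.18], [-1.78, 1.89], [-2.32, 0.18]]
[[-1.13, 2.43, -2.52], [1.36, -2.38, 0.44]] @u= [[3.24, 6.6],[1.15, -7.38]]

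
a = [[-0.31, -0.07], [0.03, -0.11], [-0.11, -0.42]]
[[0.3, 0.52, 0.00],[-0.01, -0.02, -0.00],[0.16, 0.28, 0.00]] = a@[[-0.94, -1.63, -0.01],[-0.13, -0.23, -0.0]]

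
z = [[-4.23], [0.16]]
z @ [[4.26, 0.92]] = [[-18.02, -3.89], [0.68, 0.15]]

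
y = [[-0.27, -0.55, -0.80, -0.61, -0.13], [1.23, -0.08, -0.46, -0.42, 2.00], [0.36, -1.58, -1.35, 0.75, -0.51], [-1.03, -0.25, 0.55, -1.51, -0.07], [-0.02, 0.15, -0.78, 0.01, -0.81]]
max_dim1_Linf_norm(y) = 2.0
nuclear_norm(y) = 8.02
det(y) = 1.37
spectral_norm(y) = 2.63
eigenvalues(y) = [(1.24+0j), (-0.15+0j), (-1.52+1.1j), (-1.52-1.1j), (-2.07+0j)]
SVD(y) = [[0.17, -0.1, 0.56, 0.32, -0.74], [0.10, 0.92, 0.29, 0.16, 0.18], [0.83, -0.15, 0.27, -0.4, 0.24], [-0.48, -0.22, 0.73, -0.18, 0.40], [0.21, -0.26, 0.01, 0.82, 0.46]] @ diag([2.629468890276818, 2.5565098139226676, 1.824987178153701, 0.8858965158245393, 0.12633324664561826]) @ [[0.33, -0.48, -0.66, 0.46, -0.15], [0.52, 0.09, -0.02, -0.04, 0.84], [-0.25, -0.51, -0.31, -0.74, 0.17], [0.15, 0.69, -0.6, -0.32, -0.2], [0.73, -0.17, 0.33, -0.36, -0.44]]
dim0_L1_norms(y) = [2.91, 2.61, 3.94, 3.3, 3.52]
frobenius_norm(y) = 4.19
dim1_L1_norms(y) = [2.36, 4.19, 4.55, 3.41, 1.77]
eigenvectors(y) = [[0.09+0.00j,(-0.73+0j),-0.35-0.13j,-0.35+0.13j,0.13+0.00j], [0.75+0.00j,0.12+0.00j,-0.09+0.53j,-0.09-0.53j,0.30+0.00j], [-0.56+0.00j,-0.33+0.00j,(-0.65+0j),(-0.65-0j),-0.45+0.00j], [(-0.22+0j),0.38+0.00j,0.02-0.03j,(0.02+0.03j),0.77+0.00j], [0.27+0.00j,(0.45+0j),(-0.16-0.36j),(-0.16+0.36j),(-0.32+0j)]]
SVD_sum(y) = [[0.14, -0.21, -0.29, 0.20, -0.06], [0.09, -0.12, -0.17, 0.12, -0.04], [0.72, -1.04, -1.43, 1.00, -0.32], [-0.42, 0.6, 0.83, -0.58, 0.18], [0.18, -0.27, -0.37, 0.26, -0.08]] + [[-0.14, -0.02, 0.01, 0.01, -0.22], [1.24, 0.22, -0.05, -0.09, 1.99], [-0.21, -0.04, 0.01, 0.02, -0.33], [-0.30, -0.05, 0.01, 0.02, -0.49], [-0.35, -0.06, 0.01, 0.03, -0.56]] + [[-0.25,-0.53,-0.31,-0.76,0.17], [-0.13,-0.27,-0.16,-0.39,0.09], [-0.12,-0.25,-0.15,-0.37,0.08], [-0.33,-0.68,-0.4,-0.99,0.22], [-0.01,-0.01,-0.01,-0.02,0.0]] + [[0.04, 0.20, -0.17, -0.09, -0.06], [0.02, 0.10, -0.08, -0.04, -0.03], [-0.05, -0.24, 0.21, 0.11, 0.07], [-0.02, -0.11, 0.1, 0.05, 0.03], [0.11, 0.5, -0.44, -0.23, -0.15]] + [[-0.07, 0.02, -0.03, 0.03, 0.04],[0.02, -0.00, 0.01, -0.01, -0.01],[0.02, -0.01, 0.01, -0.01, -0.01],[0.04, -0.01, 0.02, -0.02, -0.02],[0.04, -0.01, 0.02, -0.02, -0.03]]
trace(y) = -4.02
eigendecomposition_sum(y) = [[(0.06+0j), (0.06-0j), (-0.06+0j), -0.04-0.00j, 0.07+0.00j], [(0.51+0j), 0.51-0.00j, (-0.49+0j), (-0.32-0j), (0.6+0j)], [-0.38-0.00j, -0.38+0.00j, 0.37+0.00j, 0.24+0.00j, (-0.45-0j)], [-0.15-0.00j, -0.15+0.00j, 0.15+0.00j, (0.09+0j), -0.18-0.00j], [(0.18+0j), (0.18-0j), -0.18+0.00j, -0.11-0.00j, 0.21+0.00j]] + [[-0.09-0.00j, 0.03+0.00j, (0.03-0j), 0.05-0.00j, 0.07-0.00j], [(0.02+0j), -0.00-0.00j, (-0.01+0j), (-0.01+0j), -0.01+0.00j], [-0.04-0.00j, 0.01+0.00j, (0.01-0j), (0.02-0j), (0.03-0j)], [(0.05+0j), -0.01-0.00j, (-0.02+0j), (-0.03+0j), (-0.03+0j)], [(0.06+0j), -0.02-0.00j, (-0.02+0j), -0.03+0.00j, (-0.04+0j)]] + [[(-0.05+0.36j), -0.31-0.24j, (-0.42-0.11j), -0.18+0.15j, (-0.15+0.44j)], [0.52-0.03j, -0.26+0.49j, -0.05+0.62j, 0.25+0.21j, (0.67+0.1j)], [(0.14+0.62j), (-0.65-0.22j), (-0.76+0.06j), -0.21+0.35j, (0.02+0.82j)], [(-0.03-0.01j), (0.03-0.02j), 0.02-0.04j, -0.01-0.02j, (-0.04-0.03j)], [(-0.3+0.23j), -0.04-0.41j, -0.22-0.40j, -0.24-0.03j, (-0.45+0.21j)]] + [[(-0.05-0.36j),(-0.31+0.24j),-0.42+0.11j,(-0.18-0.15j),(-0.15-0.44j)], [0.52+0.03j,-0.26-0.49j,-0.05-0.62j,(0.25-0.21j),(0.67-0.1j)], [(0.14-0.62j),(-0.65+0.22j),-0.76-0.06j,(-0.21-0.35j),0.02-0.82j], [-0.03+0.01j,(0.03+0.02j),(0.02+0.04j),(-0.01+0.02j),-0.04+0.03j], [(-0.3-0.23j),-0.04+0.41j,-0.22+0.40j,-0.24+0.03j,(-0.45-0.21j)]] + [[-0.15-0.00j, (-0.03+0j), 0.06+0.00j, (-0.27+0j), (0.04-0j)], [-0.33-0.00j, -0.06+0.00j, (0.14+0j), -0.60+0.00j, (0.08-0j)], [(0.5+0j), 0.09-0.00j, (-0.22-0j), 0.90-0.00j, -0.13+0.00j], [(-0.86-0j), -0.15+0.00j, 0.37+0.00j, (-1.56+0j), (0.22-0j)], [(0.35+0j), 0.06-0.00j, (-0.15-0j), 0.64-0.00j, (-0.09+0j)]]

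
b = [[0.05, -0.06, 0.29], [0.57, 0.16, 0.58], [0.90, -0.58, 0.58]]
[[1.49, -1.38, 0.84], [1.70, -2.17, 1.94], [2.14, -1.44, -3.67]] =b @ [[-1.88,1.45,-3.12], [-1.44,-0.34,6.19], [5.17,-5.07,4.7]]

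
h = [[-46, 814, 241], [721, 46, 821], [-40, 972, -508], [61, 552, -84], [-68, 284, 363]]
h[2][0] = -40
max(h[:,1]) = 972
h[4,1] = 284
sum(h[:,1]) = 2668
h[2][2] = -508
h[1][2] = 821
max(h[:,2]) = 821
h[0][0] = -46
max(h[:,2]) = 821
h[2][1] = 972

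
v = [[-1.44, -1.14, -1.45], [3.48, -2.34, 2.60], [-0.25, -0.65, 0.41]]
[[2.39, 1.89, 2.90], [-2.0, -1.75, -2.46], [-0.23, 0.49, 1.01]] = v @ [[0.07, -0.77, -1.43], [-0.51, -0.53, -0.92], [-1.32, -0.12, 0.14]]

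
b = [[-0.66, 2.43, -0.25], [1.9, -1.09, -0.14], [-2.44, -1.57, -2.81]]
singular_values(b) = [4.11, 3.09, 1.05]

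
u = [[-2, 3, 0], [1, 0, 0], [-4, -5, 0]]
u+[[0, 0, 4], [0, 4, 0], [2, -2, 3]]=[[-2, 3, 4], [1, 4, 0], [-2, -7, 3]]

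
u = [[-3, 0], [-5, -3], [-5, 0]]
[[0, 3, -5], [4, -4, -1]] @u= [[10, -9], [13, 12]]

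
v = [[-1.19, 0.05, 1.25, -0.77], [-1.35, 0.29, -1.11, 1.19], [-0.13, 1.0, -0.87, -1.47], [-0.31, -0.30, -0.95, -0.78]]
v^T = [[-1.19,-1.35,-0.13,-0.31], [0.05,0.29,1.0,-0.3], [1.25,-1.11,-0.87,-0.95], [-0.77,1.19,-1.47,-0.78]]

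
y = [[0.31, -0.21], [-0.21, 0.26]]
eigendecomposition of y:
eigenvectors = [[0.75, 0.66], [-0.66, 0.75]]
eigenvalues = [0.5, 0.07]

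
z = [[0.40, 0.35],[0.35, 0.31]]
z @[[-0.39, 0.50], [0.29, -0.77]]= [[-0.05, -0.07], [-0.05, -0.06]]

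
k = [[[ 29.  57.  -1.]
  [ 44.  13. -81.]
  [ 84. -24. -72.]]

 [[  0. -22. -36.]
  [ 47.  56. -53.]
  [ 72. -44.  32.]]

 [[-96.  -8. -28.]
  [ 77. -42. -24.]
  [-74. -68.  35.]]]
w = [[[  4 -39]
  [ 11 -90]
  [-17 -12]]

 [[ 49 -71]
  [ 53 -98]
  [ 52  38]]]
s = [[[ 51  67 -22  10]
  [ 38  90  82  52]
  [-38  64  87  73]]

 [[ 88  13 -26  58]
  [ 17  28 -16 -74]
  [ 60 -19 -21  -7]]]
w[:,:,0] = [[4, 11, -17], [49, 53, 52]]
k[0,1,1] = 13.0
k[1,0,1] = -22.0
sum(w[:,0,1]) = -110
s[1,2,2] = -21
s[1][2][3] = -7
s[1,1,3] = -74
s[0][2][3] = 73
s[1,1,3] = -74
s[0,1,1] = 90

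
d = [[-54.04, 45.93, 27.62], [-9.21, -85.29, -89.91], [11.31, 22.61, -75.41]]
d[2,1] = 22.61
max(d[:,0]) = 11.31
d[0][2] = 27.62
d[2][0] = 11.31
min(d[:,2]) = -89.91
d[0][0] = -54.04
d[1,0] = -9.21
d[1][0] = -9.21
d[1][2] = -89.91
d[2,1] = 22.61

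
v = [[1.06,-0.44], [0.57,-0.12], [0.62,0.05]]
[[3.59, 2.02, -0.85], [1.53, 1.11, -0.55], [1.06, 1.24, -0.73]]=v@ [[1.98, 1.99, -1.12], [-3.38, 0.21, -0.77]]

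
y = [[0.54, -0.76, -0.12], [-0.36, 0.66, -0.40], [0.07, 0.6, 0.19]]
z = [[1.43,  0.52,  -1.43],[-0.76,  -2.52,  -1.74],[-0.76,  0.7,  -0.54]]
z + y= [[1.97, -0.24, -1.55], [-1.12, -1.86, -2.14], [-0.69, 1.3, -0.35]]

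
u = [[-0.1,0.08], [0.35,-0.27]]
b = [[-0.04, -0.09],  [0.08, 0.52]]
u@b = [[0.01, 0.05], [-0.04, -0.17]]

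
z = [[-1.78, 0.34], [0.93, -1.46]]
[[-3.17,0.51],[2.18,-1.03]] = z @ [[1.7, -0.17],[-0.41, 0.6]]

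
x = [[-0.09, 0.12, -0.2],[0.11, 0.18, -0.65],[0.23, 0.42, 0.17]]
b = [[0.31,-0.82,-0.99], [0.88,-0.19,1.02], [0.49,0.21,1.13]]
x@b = [[-0.02, 0.01, -0.01],[-0.13, -0.26, -0.66],[0.52, -0.23, 0.39]]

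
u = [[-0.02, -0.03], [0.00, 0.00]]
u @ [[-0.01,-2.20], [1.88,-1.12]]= [[-0.06, 0.08], [0.0, 0.00]]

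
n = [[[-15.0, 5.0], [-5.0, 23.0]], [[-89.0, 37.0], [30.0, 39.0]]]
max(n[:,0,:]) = 37.0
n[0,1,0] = -5.0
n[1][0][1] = 37.0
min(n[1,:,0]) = -89.0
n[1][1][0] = 30.0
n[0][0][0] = -15.0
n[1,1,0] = 30.0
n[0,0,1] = 5.0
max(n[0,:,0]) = -5.0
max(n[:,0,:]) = 37.0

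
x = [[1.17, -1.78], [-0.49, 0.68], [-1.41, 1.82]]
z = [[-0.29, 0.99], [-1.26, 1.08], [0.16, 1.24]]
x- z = [[1.46, -2.77],[0.77, -0.40],[-1.57, 0.58]]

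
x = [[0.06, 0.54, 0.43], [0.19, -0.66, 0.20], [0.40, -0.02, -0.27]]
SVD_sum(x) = [[-0.11, 0.58, 0.14], [0.12, -0.59, -0.14], [0.03, -0.15, -0.04]] + [[-0.05, -0.07, 0.24], [-0.06, -0.09, 0.31], [0.06, 0.09, -0.31]] + [[0.22,0.03,0.05], [0.14,0.02,0.03], [0.31,0.04,0.07]]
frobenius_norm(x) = 1.11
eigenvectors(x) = [[-0.85+0.00j,(-0.64+0.1j),-0.64-0.10j], [-0.23+0.00j,0.30-0.20j,0.30+0.20j], [(-0.47+0j),0.67+0.00j,0.67-0.00j]]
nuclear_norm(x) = 1.82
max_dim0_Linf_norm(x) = 0.66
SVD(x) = [[0.69, -0.48, -0.55], [-0.71, -0.62, -0.34], [-0.18, 0.62, -0.76]] @ diag([0.8790193884287367, 0.5265364567854739, 0.41855020540213383]) @ [[-0.19, 0.96, 0.23], [0.19, 0.26, -0.94], [-0.96, -0.13, -0.23]]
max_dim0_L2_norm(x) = 0.85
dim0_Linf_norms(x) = [0.4, 0.66, 0.43]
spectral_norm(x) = 0.88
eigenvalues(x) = [(0.44+0j), (-0.66+0.06j), (-0.66-0.06j)]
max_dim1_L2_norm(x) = 0.72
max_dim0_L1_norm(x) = 1.22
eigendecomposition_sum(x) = [[0.29+0.00j,0.14-0.00j,0.21+0.00j], [0.08+0.00j,(0.04-0j),(0.06+0j)], [0.16+0.00j,(0.08-0j),0.12+0.00j]] + [[(-0.11+0.01j), (0.2+1.02j), (0.11-0.52j)],[(0.06-0.03j), -0.35-0.47j, (0.07+0.29j)],[(0.12+0.01j), -0.05-1.09j, (-0.19+0.52j)]] + [[(-0.11-0.01j),0.20-1.02j,(0.11+0.52j)],[0.06+0.03j,-0.35+0.47j,(0.07-0.29j)],[0.12-0.01j,-0.05+1.09j,(-0.19-0.52j)]]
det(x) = 0.19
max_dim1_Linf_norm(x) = 0.66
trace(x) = -0.87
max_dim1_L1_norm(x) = 1.05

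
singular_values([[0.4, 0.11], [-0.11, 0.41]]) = [0.42, 0.41]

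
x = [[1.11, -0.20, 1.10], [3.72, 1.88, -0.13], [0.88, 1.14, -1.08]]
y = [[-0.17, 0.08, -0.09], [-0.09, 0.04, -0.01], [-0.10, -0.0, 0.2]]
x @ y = [[-0.28,0.08,0.12],[-0.79,0.37,-0.38],[-0.14,0.12,-0.31]]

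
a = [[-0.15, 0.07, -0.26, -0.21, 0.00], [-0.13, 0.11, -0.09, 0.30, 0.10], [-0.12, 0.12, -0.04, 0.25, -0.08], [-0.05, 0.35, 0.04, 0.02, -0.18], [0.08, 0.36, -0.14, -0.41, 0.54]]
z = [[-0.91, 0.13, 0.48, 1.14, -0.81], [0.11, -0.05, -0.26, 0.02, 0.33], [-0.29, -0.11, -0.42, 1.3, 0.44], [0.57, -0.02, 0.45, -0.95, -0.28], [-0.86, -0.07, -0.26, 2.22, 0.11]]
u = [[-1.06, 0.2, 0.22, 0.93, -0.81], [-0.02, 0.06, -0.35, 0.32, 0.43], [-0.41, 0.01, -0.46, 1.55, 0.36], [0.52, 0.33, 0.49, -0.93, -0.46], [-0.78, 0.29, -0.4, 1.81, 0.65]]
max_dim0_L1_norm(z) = 5.63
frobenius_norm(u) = 3.51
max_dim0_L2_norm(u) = 2.74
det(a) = -0.00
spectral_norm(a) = 0.82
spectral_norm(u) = 3.16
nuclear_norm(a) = 1.99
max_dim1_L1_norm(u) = 3.93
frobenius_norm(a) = 1.07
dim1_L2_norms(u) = [1.65, 0.64, 1.71, 1.3, 2.13]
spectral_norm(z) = 3.26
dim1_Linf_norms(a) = [0.26, 0.3, 0.25, 0.35, 0.54]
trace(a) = 0.48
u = a + z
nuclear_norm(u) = 5.48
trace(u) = -1.74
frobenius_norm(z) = 3.56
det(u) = 0.08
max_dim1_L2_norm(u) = 2.13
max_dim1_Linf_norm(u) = 1.81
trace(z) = -2.22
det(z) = 0.00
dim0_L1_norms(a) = [0.53, 1.01, 0.57, 1.19, 0.9]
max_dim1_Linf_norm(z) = 2.22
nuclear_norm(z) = 4.97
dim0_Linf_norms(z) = [0.91, 0.13, 0.48, 2.22, 0.81]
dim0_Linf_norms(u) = [1.06, 0.33, 0.49, 1.81, 0.81]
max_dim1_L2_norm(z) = 2.4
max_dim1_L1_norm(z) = 3.52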